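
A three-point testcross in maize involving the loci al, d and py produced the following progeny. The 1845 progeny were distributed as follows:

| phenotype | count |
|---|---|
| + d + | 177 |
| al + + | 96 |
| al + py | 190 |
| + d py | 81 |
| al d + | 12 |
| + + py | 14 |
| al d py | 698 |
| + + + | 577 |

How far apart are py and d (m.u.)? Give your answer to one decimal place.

21.3 m.u.

The two most frequent reciprocal classes, al d py and + + +, are the parental types, so the F1 was al d py / + + +.
The two rarest classes, al d + and + + py, are the double crossovers. Comparing them with the parentals, only the py allele has switched, so py is the middle locus and the order is al – py – d.
Crossovers in the py–d interval produce the single-crossover classes al + py and + d + (190 + 177 = 367) plus the double crossovers (26).
RF(py–d) = (367 + 26) / 1845 = 393/1845 = 0.2130 → 21.3 m.u.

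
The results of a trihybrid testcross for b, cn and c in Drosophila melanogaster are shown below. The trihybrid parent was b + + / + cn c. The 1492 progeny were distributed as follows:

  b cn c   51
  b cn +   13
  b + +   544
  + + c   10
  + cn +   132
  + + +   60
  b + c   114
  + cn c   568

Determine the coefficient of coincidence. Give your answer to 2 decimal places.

0.95

The two rarest classes, b cn + and + + c, are the double crossovers. Comparing them with the parentals, only the cn allele has switched, so cn is the middle locus and the order is c – cn – b.
c–cn: (246 + 23)/1492 = 0.1803; cn–b: (111 + 23)/1492 = 0.0898.
Expected DCO frequency = 0.1803 × 0.0898 ≈ 0.01619; observed = 23/1492 ≈ 0.01542.
Coefficient of coincidence = 0.01542/0.01619 ≈ 0.95.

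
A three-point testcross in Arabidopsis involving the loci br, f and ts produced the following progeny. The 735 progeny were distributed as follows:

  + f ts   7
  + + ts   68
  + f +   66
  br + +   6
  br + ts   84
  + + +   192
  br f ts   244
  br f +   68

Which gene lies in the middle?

br

The two most frequent reciprocal classes, + + + and br f ts, are the parental types, so the F1 was + + + / br f ts.
The two rarest classes, br + + and + f ts, are the double crossovers. Comparing them with the parentals, only the br allele has switched, so br is the middle locus and the order is f – br – ts.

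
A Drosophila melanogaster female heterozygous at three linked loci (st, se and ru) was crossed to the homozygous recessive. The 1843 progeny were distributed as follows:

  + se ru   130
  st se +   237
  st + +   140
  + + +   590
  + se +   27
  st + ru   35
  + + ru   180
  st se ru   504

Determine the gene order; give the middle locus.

se

The two most frequent reciprocal classes, + + + and st se ru, are the parental types, so the F1 was + + + / st se ru.
The two rarest classes, + se + and st + ru, are the double crossovers. Comparing them with the parentals, only the se allele has switched, so se is the middle locus and the order is ru – se – st.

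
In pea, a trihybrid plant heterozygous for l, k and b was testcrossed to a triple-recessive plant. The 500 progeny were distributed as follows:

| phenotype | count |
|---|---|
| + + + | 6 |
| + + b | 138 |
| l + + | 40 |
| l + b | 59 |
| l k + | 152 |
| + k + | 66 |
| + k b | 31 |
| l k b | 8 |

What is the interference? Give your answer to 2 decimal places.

0.41

The two most frequent reciprocal classes, l k + and + + b, are the parental types, so the F1 was l k + / + + b.
The two rarest classes, l k b and + + +, are the double crossovers. Comparing them with the parentals, only the b allele has switched, so b is the middle locus and the order is k – b – l.
k–b: (71 + 14)/500 = 0.1700; b–l: (125 + 14)/500 = 0.2780.
Expected DCO frequency = 0.1700 × 0.2780 ≈ 0.04726; observed = 14/500 ≈ 0.02800.
Coefficient of coincidence = 0.02800/0.04726 ≈ 0.59; interference = 1 − 0.59 = 0.41.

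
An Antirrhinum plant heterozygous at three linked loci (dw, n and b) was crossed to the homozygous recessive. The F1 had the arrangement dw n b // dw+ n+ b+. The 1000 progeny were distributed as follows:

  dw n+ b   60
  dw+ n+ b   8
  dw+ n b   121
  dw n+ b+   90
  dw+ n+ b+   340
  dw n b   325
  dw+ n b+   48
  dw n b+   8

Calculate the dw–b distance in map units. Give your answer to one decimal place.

The two rarest classes, dw n b+ and dw+ n+ b, are the double crossovers. Comparing them with the parentals, only the b allele has switched, so b is the middle locus and the order is n – b – dw.
Crossovers in the b–dw interval produce the single-crossover classes dw+ n b and dw n+ b+ (121 + 90 = 211) plus the double crossovers (16).
RF(b–dw) = (211 + 16) / 1000 = 227/1000 = 0.2270 → 22.7 map units.

22.7 map units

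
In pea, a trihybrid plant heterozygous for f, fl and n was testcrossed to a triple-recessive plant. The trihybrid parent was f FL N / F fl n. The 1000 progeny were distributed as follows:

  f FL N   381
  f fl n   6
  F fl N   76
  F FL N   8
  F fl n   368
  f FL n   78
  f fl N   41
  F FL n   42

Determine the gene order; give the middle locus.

The two rarest classes, F FL N and f fl n, are the double crossovers. Comparing them with the parentals, only the f allele has switched, so f is the middle locus and the order is n – f – fl.

f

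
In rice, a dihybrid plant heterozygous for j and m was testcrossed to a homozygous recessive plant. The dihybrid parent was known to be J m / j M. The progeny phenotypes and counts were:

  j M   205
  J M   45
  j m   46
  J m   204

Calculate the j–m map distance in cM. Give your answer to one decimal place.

18.2 cM

The recombinant classes are J M and j m: 45 + 46 = 91.
Recombination frequency = 91/500 = 0.1820 ≈ 18.2%, i.e. 18.2 cM.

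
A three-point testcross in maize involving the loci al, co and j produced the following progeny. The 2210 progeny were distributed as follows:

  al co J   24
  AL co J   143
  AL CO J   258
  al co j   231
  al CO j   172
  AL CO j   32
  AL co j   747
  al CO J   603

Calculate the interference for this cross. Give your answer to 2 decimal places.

0.39

The two most frequent reciprocal classes, al CO J and AL co j, are the parental types, so the F1 was al CO J / AL co j.
The two rarest classes, al co J and AL CO j, are the double crossovers. Comparing them with the parentals, only the co allele has switched, so co is the middle locus and the order is j – co – al.
j–co: (315 + 56)/2210 = 0.1679; co–al: (489 + 56)/2210 = 0.2466.
Expected DCO frequency = 0.1679 × 0.2466 ≈ 0.04140; observed = 56/2210 ≈ 0.02534.
Coefficient of coincidence = 0.02534/0.04140 ≈ 0.61; interference = 1 − 0.61 = 0.39.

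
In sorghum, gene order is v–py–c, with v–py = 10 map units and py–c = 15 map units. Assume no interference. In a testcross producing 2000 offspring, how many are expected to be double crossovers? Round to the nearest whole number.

30

Map distances give recombination frequencies of 0.100 and 0.150 for the two intervals.
With no interference, expected double-crossover frequency = 0.100 × 0.150 = 0.01500.
Expected number = 0.01500 × 2000 = 30.00 ≈ 30.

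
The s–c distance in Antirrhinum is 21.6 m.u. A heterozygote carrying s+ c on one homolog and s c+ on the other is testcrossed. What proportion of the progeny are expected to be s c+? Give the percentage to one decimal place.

A map distance of 21.6 m.u. corresponds to a recombination frequency of 0.216.
The F1 is s+ c / s c+, so s c+ is a parental gamete class with expected frequency (1 − r)/2 = 0.784/2 = 0.3920.
That is 0.3920 = 39.2% of the progeny.

39.2%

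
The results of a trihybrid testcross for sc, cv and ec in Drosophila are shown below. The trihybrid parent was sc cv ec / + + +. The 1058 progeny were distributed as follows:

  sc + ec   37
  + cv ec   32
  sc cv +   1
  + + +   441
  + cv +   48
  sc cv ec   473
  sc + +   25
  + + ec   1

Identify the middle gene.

ec

The two rarest classes, sc cv + and + + ec, are the double crossovers. Comparing them with the parentals, only the ec allele has switched, so ec is the middle locus and the order is cv – ec – sc.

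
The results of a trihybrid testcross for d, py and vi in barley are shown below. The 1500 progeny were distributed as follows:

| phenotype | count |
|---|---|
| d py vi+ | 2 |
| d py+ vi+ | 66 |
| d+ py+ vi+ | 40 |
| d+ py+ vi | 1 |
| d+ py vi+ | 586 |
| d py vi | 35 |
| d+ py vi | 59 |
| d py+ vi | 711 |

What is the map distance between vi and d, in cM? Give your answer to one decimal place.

8.5 cM

The two most frequent reciprocal classes, d+ py vi+ and d py+ vi, are the parental types, so the F1 was d+ py vi+ / d py+ vi.
The two rarest classes, d py vi+ and d+ py+ vi, are the double crossovers. Comparing them with the parentals, only the d allele has switched, so d is the middle locus and the order is py – d – vi.
Crossovers in the d–vi interval produce the single-crossover classes d+ py vi and d py+ vi+ (59 + 66 = 125) plus the double crossovers (3).
RF(d–vi) = (125 + 3) / 1500 = 128/1500 = 0.0853 → 8.5 cM.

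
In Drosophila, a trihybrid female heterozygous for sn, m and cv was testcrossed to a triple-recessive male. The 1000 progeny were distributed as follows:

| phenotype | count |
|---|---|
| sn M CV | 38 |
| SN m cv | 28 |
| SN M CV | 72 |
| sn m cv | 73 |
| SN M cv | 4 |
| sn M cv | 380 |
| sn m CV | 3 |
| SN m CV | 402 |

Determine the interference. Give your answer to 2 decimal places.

The two most frequent reciprocal classes, SN m CV and sn M cv, are the parental types, so the F1 was SN m CV / sn M cv.
The two rarest classes, sn m CV and SN M cv, are the double crossovers. Comparing them with the parentals, only the sn allele has switched, so sn is the middle locus and the order is m – sn – cv.
m–sn: (145 + 7)/1000 = 0.1520; sn–cv: (66 + 7)/1000 = 0.0730.
Expected DCO frequency = 0.1520 × 0.0730 ≈ 0.01110; observed = 7/1000 ≈ 0.00700.
Coefficient of coincidence = 0.00700/0.01110 ≈ 0.63; interference = 1 − 0.63 = 0.37.

0.37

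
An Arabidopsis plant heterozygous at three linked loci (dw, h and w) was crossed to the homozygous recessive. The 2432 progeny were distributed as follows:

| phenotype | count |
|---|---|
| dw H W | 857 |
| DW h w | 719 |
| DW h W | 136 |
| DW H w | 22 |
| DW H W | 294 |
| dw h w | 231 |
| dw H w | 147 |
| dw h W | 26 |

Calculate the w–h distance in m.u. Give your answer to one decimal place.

The two most frequent reciprocal classes, DW h w and dw H W, are the parental types, so the F1 was DW h w / dw H W.
The two rarest classes, DW H w and dw h W, are the double crossovers. Comparing them with the parentals, only the h allele has switched, so h is the middle locus and the order is dw – h – w.
Crossovers in the h–w interval produce the single-crossover classes DW h W and dw H w (136 + 147 = 283) plus the double crossovers (48).
RF(h–w) = (283 + 48) / 2432 = 331/2432 = 0.1361 → 13.6 m.u.

13.6 m.u.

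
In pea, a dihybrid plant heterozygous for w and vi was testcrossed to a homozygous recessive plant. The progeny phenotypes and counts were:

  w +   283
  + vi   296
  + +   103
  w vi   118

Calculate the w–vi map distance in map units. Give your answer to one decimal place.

27.6 map units

The two most frequent classes, + vi (296) and w + (283), are the parental types, so the F1 was + vi / w +.
The recombinant classes are + + and w vi: 103 + 118 = 221.
Recombination frequency = 221/800 = 0.2762 ≈ 27.6%, i.e. 27.6 map units.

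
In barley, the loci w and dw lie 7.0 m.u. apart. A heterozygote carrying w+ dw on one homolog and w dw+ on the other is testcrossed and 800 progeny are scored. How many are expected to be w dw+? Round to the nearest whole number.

A map distance of 7.0 m.u. corresponds to a recombination frequency of 0.070.
The F1 is w+ dw / w dw+, so w dw+ is a parental gamete class with expected frequency (1 − r)/2 = 0.930/2 = 0.4650.
Expected number = 0.4650 × 800 = 372.00 ≈ 372.

372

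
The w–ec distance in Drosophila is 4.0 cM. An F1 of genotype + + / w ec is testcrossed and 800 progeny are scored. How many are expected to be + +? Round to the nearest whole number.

384

A map distance of 4.0 cM corresponds to a recombination frequency of 0.040.
The F1 is + + / w ec, so + + is a parental gamete class with expected frequency (1 − r)/2 = 0.960/2 = 0.4800.
Expected number = 0.4800 × 800 = 384.00 ≈ 384.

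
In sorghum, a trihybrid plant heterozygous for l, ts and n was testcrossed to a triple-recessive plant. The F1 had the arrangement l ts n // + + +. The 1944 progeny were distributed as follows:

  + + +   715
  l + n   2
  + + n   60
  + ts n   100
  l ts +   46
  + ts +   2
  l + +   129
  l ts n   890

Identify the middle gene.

ts

The two rarest classes, l + n and + ts +, are the double crossovers. Comparing them with the parentals, only the ts allele has switched, so ts is the middle locus and the order is n – ts – l.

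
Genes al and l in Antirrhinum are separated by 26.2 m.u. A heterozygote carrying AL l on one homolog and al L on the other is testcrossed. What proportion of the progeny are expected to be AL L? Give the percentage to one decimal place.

A map distance of 26.2 m.u. corresponds to a recombination frequency of 0.262.
The F1 is AL l / al L, so AL L is a recombinant gamete class with expected frequency r/2 = 0.262/2 = 0.1310.
That is 0.1310 = 13.1% of the progeny.

13.1%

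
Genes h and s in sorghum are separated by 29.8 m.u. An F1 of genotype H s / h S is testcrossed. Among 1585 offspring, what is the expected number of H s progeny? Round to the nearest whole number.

556

A map distance of 29.8 m.u. corresponds to a recombination frequency of 0.298.
The F1 is H s / h S, so H s is a parental gamete class with expected frequency (1 − r)/2 = 0.702/2 = 0.3510.
Expected number = 0.3510 × 1585 = 556.33 ≈ 556.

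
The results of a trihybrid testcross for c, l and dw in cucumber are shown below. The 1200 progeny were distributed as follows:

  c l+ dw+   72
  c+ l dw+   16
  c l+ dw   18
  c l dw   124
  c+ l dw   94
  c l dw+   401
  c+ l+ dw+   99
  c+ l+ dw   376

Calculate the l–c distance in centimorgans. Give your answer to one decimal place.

16.7 centimorgans

The two most frequent reciprocal classes, c l dw+ and c+ l+ dw, are the parental types, so the F1 was c l dw+ / c+ l+ dw.
The two rarest classes, c+ l dw+ and c l+ dw, are the double crossovers. Comparing them with the parentals, only the c allele has switched, so c is the middle locus and the order is dw – c – l.
Crossovers in the c–l interval produce the single-crossover classes c l+ dw+ and c+ l dw (72 + 94 = 166) plus the double crossovers (34).
RF(c–l) = (166 + 34) / 1200 = 200/1200 = 0.1667 → 16.7 centimorgans.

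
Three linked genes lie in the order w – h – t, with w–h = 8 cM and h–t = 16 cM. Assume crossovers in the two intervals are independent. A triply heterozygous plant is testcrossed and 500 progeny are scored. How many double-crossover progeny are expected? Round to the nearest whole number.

Map distances give recombination frequencies of 0.080 and 0.160 for the two intervals.
With no interference, expected double-crossover frequency = 0.080 × 0.160 = 0.01280.
Expected number = 0.01280 × 500 = 6.40 ≈ 6.

6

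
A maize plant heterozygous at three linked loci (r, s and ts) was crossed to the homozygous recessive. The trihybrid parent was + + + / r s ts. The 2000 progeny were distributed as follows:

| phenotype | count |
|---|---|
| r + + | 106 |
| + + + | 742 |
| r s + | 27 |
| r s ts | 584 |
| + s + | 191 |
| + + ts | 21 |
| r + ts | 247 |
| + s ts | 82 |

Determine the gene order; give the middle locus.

The two rarest classes, + + ts and r s +, are the double crossovers. Comparing them with the parentals, only the ts allele has switched, so ts is the middle locus and the order is s – ts – r.

ts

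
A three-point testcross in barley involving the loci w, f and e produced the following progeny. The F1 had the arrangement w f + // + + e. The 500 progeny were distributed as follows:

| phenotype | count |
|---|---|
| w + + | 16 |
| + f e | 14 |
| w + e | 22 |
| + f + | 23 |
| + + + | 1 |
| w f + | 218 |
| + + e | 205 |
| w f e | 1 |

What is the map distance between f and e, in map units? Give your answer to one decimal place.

The two rarest classes, w f e and + + +, are the double crossovers. Comparing them with the parentals, only the e allele has switched, so e is the middle locus and the order is f – e – w.
Crossovers in the f–e interval produce the single-crossover classes w + + and + f e (16 + 14 = 30) plus the double crossovers (2).
RF(f–e) = (30 + 2) / 500 = 32/500 = 0.0640 → 6.4 map units.

6.4 map units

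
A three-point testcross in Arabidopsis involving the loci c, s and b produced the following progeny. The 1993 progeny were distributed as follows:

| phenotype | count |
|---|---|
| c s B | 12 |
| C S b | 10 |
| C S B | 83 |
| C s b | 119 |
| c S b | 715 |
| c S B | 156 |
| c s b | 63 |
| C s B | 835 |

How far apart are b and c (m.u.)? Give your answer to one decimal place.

14.9 m.u.

The two most frequent reciprocal classes, C s B and c S b, are the parental types, so the F1 was C s B / c S b.
The two rarest classes, c s B and C S b, are the double crossovers. Comparing them with the parentals, only the c allele has switched, so c is the middle locus and the order is s – c – b.
Crossovers in the c–b interval produce the single-crossover classes C s b and c S B (119 + 156 = 275) plus the double crossovers (22).
RF(c–b) = (275 + 22) / 1993 = 297/1993 = 0.1490 → 14.9 m.u.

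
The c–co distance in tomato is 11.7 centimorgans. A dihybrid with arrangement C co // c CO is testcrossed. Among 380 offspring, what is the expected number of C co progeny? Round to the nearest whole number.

A map distance of 11.7 centimorgans corresponds to a recombination frequency of 0.117.
The F1 is C co / c CO, so C co is a parental gamete class with expected frequency (1 − r)/2 = 0.883/2 = 0.4415.
Expected number = 0.4415 × 380 = 167.77 ≈ 168.

168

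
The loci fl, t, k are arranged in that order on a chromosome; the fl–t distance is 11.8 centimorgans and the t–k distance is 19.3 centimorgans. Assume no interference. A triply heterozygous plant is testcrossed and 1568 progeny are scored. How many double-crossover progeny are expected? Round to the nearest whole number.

Map distances give recombination frequencies of 0.118 and 0.193 for the two intervals.
With no interference, expected double-crossover frequency = 0.118 × 0.193 = 0.02277.
Expected number = 0.02277 × 1568 = 35.71 ≈ 36.

36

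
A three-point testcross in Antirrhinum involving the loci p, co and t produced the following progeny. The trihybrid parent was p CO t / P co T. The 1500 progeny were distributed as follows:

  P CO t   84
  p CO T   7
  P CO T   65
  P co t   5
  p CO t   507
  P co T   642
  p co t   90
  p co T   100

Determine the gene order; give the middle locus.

t

The two rarest classes, p CO T and P co t, are the double crossovers. Comparing them with the parentals, only the t allele has switched, so t is the middle locus and the order is p – t – co.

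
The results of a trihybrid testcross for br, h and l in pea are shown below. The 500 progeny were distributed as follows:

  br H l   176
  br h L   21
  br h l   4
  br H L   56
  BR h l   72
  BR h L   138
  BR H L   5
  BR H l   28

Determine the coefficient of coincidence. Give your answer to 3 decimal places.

0.566

The two most frequent reciprocal classes, BR h L and br H l, are the parental types, so the F1 was BR h L / br H l.
The two rarest classes, BR H L and br h l, are the double crossovers. Comparing them with the parentals, only the h allele has switched, so h is the middle locus and the order is l – h – br.
l–h: (128 + 9)/500 = 0.2740; h–br: (49 + 9)/500 = 0.1160.
Expected DCO frequency = 0.2740 × 0.1160 ≈ 0.03178; observed = 9/500 ≈ 0.01800.
Coefficient of coincidence = 0.01800/0.03178 ≈ 0.566.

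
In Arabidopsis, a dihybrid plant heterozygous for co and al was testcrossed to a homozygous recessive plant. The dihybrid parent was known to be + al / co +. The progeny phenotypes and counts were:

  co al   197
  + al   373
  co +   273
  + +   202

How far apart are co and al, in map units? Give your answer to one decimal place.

The recombinant classes are + + and co al: 202 + 197 = 399.
Recombination frequency = 399/1045 = 0.3818 ≈ 38.2%, i.e. 38.2 map units.

38.2 map units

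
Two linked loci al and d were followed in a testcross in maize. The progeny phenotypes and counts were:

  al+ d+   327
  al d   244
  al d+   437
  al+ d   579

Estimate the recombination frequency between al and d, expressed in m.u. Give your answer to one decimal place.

The two most frequent classes, al+ d (579) and al d+ (437), are the parental types, so the F1 was al+ d / al d+.
The recombinant classes are al+ d+ and al d: 327 + 244 = 571.
Recombination frequency = 571/1587 = 0.3598 ≈ 36.0%, i.e. 36.0 m.u.

36.0 m.u.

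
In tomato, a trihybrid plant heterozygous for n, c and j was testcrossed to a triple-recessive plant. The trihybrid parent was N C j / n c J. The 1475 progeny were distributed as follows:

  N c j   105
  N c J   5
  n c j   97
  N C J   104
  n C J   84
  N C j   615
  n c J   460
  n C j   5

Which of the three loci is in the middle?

The two rarest classes, n C j and N c J, are the double crossovers. Comparing them with the parentals, only the n allele has switched, so n is the middle locus and the order is c – n – j.

n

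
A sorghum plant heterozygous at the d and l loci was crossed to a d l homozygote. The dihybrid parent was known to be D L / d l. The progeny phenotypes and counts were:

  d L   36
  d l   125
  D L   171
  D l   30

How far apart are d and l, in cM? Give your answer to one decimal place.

The recombinant classes are D l and d L: 30 + 36 = 66.
Recombination frequency = 66/362 = 0.1823 ≈ 18.2%, i.e. 18.2 cM.

18.2 cM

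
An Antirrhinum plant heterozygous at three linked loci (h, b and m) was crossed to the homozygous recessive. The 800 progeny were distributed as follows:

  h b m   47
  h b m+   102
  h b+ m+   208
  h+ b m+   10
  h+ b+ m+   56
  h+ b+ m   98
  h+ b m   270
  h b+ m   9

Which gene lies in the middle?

m

The two most frequent reciprocal classes, h+ b m and h b+ m+, are the parental types, so the F1 was h+ b m / h b+ m+.
The two rarest classes, h+ b m+ and h b+ m, are the double crossovers. Comparing them with the parentals, only the m allele has switched, so m is the middle locus and the order is b – m – h.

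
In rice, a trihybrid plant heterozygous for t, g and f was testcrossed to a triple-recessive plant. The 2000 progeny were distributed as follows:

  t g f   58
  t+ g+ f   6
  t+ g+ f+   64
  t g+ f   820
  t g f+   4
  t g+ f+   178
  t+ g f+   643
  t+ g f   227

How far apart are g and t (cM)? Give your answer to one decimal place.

The two most frequent reciprocal classes, t g+ f and t+ g f+, are the parental types, so the F1 was t g+ f / t+ g f+.
The two rarest classes, t+ g+ f and t g f+, are the double crossovers. Comparing them with the parentals, only the t allele has switched, so t is the middle locus and the order is f – t – g.
Crossovers in the t–g interval produce the single-crossover classes t g f and t+ g+ f+ (58 + 64 = 122) plus the double crossovers (10).
RF(t–g) = (122 + 10) / 2000 = 132/2000 = 0.0660 → 6.6 cM.

6.6 cM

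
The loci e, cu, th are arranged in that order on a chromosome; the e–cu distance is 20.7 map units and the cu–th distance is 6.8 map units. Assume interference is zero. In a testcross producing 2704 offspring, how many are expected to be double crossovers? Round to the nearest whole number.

38

Map distances give recombination frequencies of 0.207 and 0.068 for the two intervals.
With no interference, expected double-crossover frequency = 0.207 × 0.068 = 0.01408.
Expected number = 0.01408 × 2704 = 38.06 ≈ 38.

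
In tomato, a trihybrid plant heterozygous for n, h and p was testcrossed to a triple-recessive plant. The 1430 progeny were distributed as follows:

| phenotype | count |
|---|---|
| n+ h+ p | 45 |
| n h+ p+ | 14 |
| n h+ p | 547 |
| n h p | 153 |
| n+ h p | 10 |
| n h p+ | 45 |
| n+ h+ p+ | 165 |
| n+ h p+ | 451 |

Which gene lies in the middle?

The two most frequent reciprocal classes, n+ h p+ and n h+ p, are the parental types, so the F1 was n+ h p+ / n h+ p.
The two rarest classes, n+ h p and n h+ p+, are the double crossovers. Comparing them with the parentals, only the p allele has switched, so p is the middle locus and the order is n – p – h.

p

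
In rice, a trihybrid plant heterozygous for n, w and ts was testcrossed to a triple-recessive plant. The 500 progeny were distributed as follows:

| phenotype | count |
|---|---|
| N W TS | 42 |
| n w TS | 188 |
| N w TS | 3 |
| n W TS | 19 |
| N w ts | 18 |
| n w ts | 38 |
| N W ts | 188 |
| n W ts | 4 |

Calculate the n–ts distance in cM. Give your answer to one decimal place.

17.4 cM

The two most frequent reciprocal classes, n w TS and N W ts, are the parental types, so the F1 was n w TS / N W ts.
The two rarest classes, N w TS and n W ts, are the double crossovers. Comparing them with the parentals, only the n allele has switched, so n is the middle locus and the order is ts – n – w.
Crossovers in the ts–n interval produce the single-crossover classes n w ts and N W TS (38 + 42 = 80) plus the double crossovers (7).
RF(ts–n) = (80 + 7) / 500 = 87/500 = 0.1740 → 17.4 cM.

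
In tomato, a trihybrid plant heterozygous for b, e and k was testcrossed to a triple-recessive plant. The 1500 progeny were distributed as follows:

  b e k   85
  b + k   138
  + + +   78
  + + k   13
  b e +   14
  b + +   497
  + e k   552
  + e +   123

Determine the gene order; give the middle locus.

e

The two most frequent reciprocal classes, b + + and + e k, are the parental types, so the F1 was b + + / + e k.
The two rarest classes, b e + and + + k, are the double crossovers. Comparing them with the parentals, only the e allele has switched, so e is the middle locus and the order is k – e – b.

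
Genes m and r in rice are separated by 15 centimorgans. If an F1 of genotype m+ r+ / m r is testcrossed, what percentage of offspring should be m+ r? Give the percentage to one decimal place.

A map distance of 15 centimorgans corresponds to a recombination frequency of 0.150.
The F1 is m+ r+ / m r, so m+ r is a recombinant gamete class with expected frequency r/2 = 0.150/2 = 0.0750.
That is 0.0750 = 7.5% of the progeny.

7.5%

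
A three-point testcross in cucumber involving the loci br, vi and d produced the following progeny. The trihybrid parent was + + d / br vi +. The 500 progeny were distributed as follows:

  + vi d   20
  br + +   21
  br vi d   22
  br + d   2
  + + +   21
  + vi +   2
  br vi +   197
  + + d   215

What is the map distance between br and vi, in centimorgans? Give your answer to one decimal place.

9.0 centimorgans

The two rarest classes, br + d and + vi +, are the double crossovers. Comparing them with the parentals, only the br allele has switched, so br is the middle locus and the order is d – br – vi.
Crossovers in the br–vi interval produce the single-crossover classes + vi d and br + + (20 + 21 = 41) plus the double crossovers (4).
RF(br–vi) = (41 + 4) / 500 = 45/500 = 0.0900 → 9.0 centimorgans.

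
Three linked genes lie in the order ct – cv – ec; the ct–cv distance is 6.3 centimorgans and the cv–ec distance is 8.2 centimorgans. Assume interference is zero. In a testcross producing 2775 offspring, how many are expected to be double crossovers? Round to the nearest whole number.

14

Map distances give recombination frequencies of 0.063 and 0.082 for the two intervals.
With no interference, expected double-crossover frequency = 0.063 × 0.082 = 0.00517.
Expected number = 0.00517 × 2775 = 14.34 ≈ 14.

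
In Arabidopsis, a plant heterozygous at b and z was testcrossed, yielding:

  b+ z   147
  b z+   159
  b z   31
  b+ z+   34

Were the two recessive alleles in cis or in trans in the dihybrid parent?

The two most frequent classes are b+ z (147) and b z+ (159); these are the parental (non-recombinant) types.
So the F1 carried b+ z on one chromosome and b z+ on the other — the recessive alleles are on opposite chromosomes (trans / repulsion).

trans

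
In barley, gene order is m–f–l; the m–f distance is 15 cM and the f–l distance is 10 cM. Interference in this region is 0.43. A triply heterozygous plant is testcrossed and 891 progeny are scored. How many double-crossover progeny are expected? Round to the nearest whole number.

8

Map distances give recombination frequencies of 0.150 and 0.100 for the two intervals.
With interference 0.43 (so coincidence = 0.57), expected double-crossover frequency = 0.150 × 0.100 × 0.57 = 0.00855.
Expected number = 0.00855 × 891 = 7.62 ≈ 8.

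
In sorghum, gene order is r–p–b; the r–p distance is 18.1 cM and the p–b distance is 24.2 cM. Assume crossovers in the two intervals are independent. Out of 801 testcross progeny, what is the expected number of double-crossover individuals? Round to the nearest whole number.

35

Map distances give recombination frequencies of 0.181 and 0.242 for the two intervals.
With no interference, expected double-crossover frequency = 0.181 × 0.242 = 0.04380.
Expected number = 0.04380 × 801 = 35.09 ≈ 35.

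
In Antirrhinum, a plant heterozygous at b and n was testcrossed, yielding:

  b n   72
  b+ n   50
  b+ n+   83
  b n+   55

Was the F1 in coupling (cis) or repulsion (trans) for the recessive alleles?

The two most frequent classes are b+ n+ (83) and b n (72); these are the parental (non-recombinant) types.
So the F1 carried b+ n+ on one chromosome and b n on the other — the recessive alleles are on the same chromosome (cis / coupling).

cis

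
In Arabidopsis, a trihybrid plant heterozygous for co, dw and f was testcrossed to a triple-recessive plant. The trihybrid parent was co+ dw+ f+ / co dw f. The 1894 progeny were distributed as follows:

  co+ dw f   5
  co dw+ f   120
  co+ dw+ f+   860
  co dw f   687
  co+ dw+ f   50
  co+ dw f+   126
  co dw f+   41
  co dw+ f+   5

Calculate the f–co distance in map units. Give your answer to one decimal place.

The two rarest classes, co dw+ f+ and co+ dw f, are the double crossovers. Comparing them with the parentals, only the co allele has switched, so co is the middle locus and the order is dw – co – f.
Crossovers in the co–f interval produce the single-crossover classes co+ dw+ f and co dw f+ (50 + 41 = 91) plus the double crossovers (10).
RF(co–f) = (91 + 10) / 1894 = 101/1894 = 0.0533 → 5.3 map units.

5.3 map units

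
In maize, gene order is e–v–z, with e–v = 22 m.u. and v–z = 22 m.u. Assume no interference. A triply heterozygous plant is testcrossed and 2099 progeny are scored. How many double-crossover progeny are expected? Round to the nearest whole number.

Map distances give recombination frequencies of 0.220 and 0.220 for the two intervals.
With no interference, expected double-crossover frequency = 0.220 × 0.220 = 0.04840.
Expected number = 0.04840 × 2099 = 101.59 ≈ 102.

102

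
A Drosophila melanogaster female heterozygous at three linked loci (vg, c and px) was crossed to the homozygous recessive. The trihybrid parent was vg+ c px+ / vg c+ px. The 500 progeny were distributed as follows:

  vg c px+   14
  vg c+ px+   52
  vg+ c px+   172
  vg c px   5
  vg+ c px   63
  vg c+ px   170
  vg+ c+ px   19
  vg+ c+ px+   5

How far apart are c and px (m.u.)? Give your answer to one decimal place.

25.0 m.u.

The two rarest classes, vg+ c+ px+ and vg c px, are the double crossovers. Comparing them with the parentals, only the c allele has switched, so c is the middle locus and the order is px – c – vg.
Crossovers in the px–c interval produce the single-crossover classes vg+ c px and vg c+ px+ (63 + 52 = 115) plus the double crossovers (10).
RF(px–c) = (115 + 10) / 500 = 125/500 = 0.2500 → 25.0 m.u.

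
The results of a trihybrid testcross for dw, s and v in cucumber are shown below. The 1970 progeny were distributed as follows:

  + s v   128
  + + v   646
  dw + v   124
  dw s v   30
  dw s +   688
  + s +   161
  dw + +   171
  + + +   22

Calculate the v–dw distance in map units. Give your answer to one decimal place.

17.1 map units

The two most frequent reciprocal classes, + + v and dw s +, are the parental types, so the F1 was + + v / dw s +.
The two rarest classes, + + + and dw s v, are the double crossovers. Comparing them with the parentals, only the v allele has switched, so v is the middle locus and the order is s – v – dw.
Crossovers in the v–dw interval produce the single-crossover classes dw + v and + s + (124 + 161 = 285) plus the double crossovers (52).
RF(v–dw) = (285 + 52) / 1970 = 337/1970 = 0.1711 → 17.1 map units.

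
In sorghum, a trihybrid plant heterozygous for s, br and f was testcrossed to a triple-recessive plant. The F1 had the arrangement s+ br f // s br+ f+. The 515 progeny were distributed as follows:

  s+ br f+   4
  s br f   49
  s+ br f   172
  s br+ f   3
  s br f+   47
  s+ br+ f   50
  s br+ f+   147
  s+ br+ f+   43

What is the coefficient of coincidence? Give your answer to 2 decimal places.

The two rarest classes, s+ br f+ and s br+ f, are the double crossovers. Comparing them with the parentals, only the f allele has switched, so f is the middle locus and the order is br – f – s.
br–f: (97 + 7)/515 = 0.2019; f–s: (92 + 7)/515 = 0.1922.
Expected DCO frequency = 0.2019 × 0.1922 ≈ 0.03881; observed = 7/515 ≈ 0.01359.
Coefficient of coincidence = 0.01359/0.03881 ≈ 0.35.

0.35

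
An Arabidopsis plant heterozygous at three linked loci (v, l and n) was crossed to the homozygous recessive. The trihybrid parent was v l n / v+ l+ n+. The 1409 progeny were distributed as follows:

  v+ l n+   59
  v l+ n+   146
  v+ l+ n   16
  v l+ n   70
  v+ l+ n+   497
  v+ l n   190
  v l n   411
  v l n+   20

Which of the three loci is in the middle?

n

The two rarest classes, v l n+ and v+ l+ n, are the double crossovers. Comparing them with the parentals, only the n allele has switched, so n is the middle locus and the order is v – n – l.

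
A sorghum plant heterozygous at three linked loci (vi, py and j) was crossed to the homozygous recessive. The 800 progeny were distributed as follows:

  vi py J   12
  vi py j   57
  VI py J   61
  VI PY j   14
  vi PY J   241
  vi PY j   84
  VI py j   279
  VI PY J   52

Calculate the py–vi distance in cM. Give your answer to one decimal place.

16.9 cM

The two most frequent reciprocal classes, vi PY J and VI py j, are the parental types, so the F1 was vi PY J / VI py j.
The two rarest classes, vi py J and VI PY j, are the double crossovers. Comparing them with the parentals, only the py allele has switched, so py is the middle locus and the order is j – py – vi.
Crossovers in the py–vi interval produce the single-crossover classes VI PY J and vi py j (52 + 57 = 109) plus the double crossovers (26).
RF(py–vi) = (109 + 26) / 800 = 135/800 = 0.1688 → 16.9 cM.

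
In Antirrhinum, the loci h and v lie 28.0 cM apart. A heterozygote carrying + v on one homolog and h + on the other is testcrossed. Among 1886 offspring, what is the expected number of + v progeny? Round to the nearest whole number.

A map distance of 28.0 cM corresponds to a recombination frequency of 0.280.
The F1 is + v / h +, so + v is a parental gamete class with expected frequency (1 − r)/2 = 0.720/2 = 0.3600.
Expected number = 0.3600 × 1886 = 678.96 ≈ 679.

679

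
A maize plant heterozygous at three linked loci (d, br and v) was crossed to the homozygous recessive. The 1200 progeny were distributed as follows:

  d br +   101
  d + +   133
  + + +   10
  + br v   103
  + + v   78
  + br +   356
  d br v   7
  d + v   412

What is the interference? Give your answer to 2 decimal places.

The two most frequent reciprocal classes, + br + and d + v, are the parental types, so the F1 was + br + / d + v.
The two rarest classes, + + + and d br v, are the double crossovers. Comparing them with the parentals, only the br allele has switched, so br is the middle locus and the order is d – br – v.
d–br: (179 + 17)/1200 = 0.1633; br–v: (236 + 17)/1200 = 0.2108.
Expected DCO frequency = 0.1633 × 0.2108 ≈ 0.03442; observed = 17/1200 ≈ 0.01417.
Coefficient of coincidence = 0.01417/0.03442 ≈ 0.41; interference = 1 − 0.41 = 0.59.

0.59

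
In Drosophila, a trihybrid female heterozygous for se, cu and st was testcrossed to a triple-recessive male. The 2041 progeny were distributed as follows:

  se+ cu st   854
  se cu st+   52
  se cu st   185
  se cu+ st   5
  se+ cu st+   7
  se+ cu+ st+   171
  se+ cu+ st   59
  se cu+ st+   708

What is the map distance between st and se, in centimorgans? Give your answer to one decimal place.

18.0 centimorgans

The two most frequent reciprocal classes, se+ cu st and se cu+ st+, are the parental types, so the F1 was se+ cu st / se cu+ st+.
The two rarest classes, se+ cu st+ and se cu+ st, are the double crossovers. Comparing them with the parentals, only the st allele has switched, so st is the middle locus and the order is se – st – cu.
Crossovers in the se–st interval produce the single-crossover classes se cu st and se+ cu+ st+ (185 + 171 = 356) plus the double crossovers (12).
RF(se–st) = (356 + 12) / 2041 = 368/2041 = 0.1803 → 18.0 centimorgans.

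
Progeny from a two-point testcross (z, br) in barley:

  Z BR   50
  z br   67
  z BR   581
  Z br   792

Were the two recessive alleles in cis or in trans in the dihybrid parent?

The two most frequent classes are Z br (792) and z BR (581); these are the parental (non-recombinant) types.
So the F1 carried Z br on one chromosome and z BR on the other — the recessive alleles are on opposite chromosomes (trans / repulsion).

trans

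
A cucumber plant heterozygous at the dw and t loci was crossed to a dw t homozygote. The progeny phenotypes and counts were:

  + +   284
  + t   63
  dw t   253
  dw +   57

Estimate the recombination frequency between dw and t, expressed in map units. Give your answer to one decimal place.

18.3 map units

The two most frequent classes, + + (284) and dw t (253), are the parental types, so the F1 was + + / dw t.
The recombinant classes are + t and dw +: 63 + 57 = 120.
Recombination frequency = 120/657 = 0.1826 ≈ 18.3%, i.e. 18.3 map units.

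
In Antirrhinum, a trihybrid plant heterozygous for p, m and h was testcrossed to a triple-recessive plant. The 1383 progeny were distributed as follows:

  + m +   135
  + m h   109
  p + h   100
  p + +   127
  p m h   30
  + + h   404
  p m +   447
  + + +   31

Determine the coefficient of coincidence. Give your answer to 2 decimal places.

The two most frequent reciprocal classes, p m + and + + h, are the parental types, so the F1 was p m + / + + h.
The two rarest classes, p m h and + + +, are the double crossovers. Comparing them with the parentals, only the h allele has switched, so h is the middle locus and the order is p – h – m.
p–h: (235 + 61)/1383 = 0.2140; h–m: (236 + 61)/1383 = 0.2148.
Expected DCO frequency = 0.2140 × 0.2148 ≈ 0.04597; observed = 61/1383 ≈ 0.04411.
Coefficient of coincidence = 0.04411/0.04597 ≈ 0.96.

0.96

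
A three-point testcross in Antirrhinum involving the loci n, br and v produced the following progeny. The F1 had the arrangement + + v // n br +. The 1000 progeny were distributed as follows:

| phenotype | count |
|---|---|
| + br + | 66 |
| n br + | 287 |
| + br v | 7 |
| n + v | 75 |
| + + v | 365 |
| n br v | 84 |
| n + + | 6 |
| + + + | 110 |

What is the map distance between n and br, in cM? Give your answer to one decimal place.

The two rarest classes, + br v and n + +, are the double crossovers. Comparing them with the parentals, only the br allele has switched, so br is the middle locus and the order is n – br – v.
Crossovers in the n–br interval produce the single-crossover classes n + v and + br + (75 + 66 = 141) plus the double crossovers (13).
RF(n–br) = (141 + 13) / 1000 = 154/1000 = 0.1540 → 15.4 cM.

15.4 cM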